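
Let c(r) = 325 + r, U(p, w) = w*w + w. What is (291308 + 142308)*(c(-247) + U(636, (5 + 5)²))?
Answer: 4413343648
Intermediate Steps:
U(p, w) = w + w² (U(p, w) = w² + w = w + w²)
(291308 + 142308)*(c(-247) + U(636, (5 + 5)²)) = (291308 + 142308)*((325 - 247) + (5 + 5)²*(1 + (5 + 5)²)) = 433616*(78 + 10²*(1 + 10²)) = 433616*(78 + 100*(1 + 100)) = 433616*(78 + 100*101) = 433616*(78 + 10100) = 433616*10178 = 4413343648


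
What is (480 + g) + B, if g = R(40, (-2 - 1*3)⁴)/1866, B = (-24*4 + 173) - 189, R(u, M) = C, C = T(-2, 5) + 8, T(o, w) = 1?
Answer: 228899/622 ≈ 368.00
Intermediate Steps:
C = 9 (C = 1 + 8 = 9)
R(u, M) = 9
B = -112 (B = (-96 + 173) - 189 = 77 - 189 = -112)
g = 3/622 (g = 9/1866 = 9*(1/1866) = 3/622 ≈ 0.0048231)
(480 + g) + B = (480 + 3/622) - 112 = 298563/622 - 112 = 228899/622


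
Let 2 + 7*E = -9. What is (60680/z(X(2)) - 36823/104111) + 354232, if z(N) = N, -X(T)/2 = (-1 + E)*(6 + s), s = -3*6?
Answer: 1985960416621/5621994 ≈ 3.5325e+5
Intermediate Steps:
E = -11/7 (E = -2/7 + (⅐)*(-9) = -2/7 - 9/7 = -11/7 ≈ -1.5714)
s = -18
X(T) = -432/7 (X(T) = -2*(-1 - 11/7)*(6 - 18) = -(-36)*(-12)/7 = -2*216/7 = -432/7)
(60680/z(X(2)) - 36823/104111) + 354232 = (60680/(-432/7) - 36823/104111) + 354232 = (60680*(-7/432) - 36823*1/104111) + 354232 = (-53095/54 - 36823/104111) + 354232 = -5529761987/5621994 + 354232 = 1985960416621/5621994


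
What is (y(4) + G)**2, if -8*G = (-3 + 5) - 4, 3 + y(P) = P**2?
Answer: 2809/16 ≈ 175.56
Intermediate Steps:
y(P) = -3 + P**2
G = 1/4 (G = -((-3 + 5) - 4)/8 = -(2 - 4)/8 = -1/8*(-2) = 1/4 ≈ 0.25000)
(y(4) + G)**2 = ((-3 + 4**2) + 1/4)**2 = ((-3 + 16) + 1/4)**2 = (13 + 1/4)**2 = (53/4)**2 = 2809/16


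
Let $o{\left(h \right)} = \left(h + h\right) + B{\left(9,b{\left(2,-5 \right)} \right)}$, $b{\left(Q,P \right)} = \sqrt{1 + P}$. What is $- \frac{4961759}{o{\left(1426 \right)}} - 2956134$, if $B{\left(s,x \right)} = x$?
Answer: $- \frac{6014768232085}{2033477} + \frac{4961759 i}{4066954} \approx -2.9579 \cdot 10^{6} + 1.22 i$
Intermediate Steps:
$o{\left(h \right)} = 2 i + 2 h$ ($o{\left(h \right)} = \left(h + h\right) + \sqrt{1 - 5} = 2 h + \sqrt{-4} = 2 h + 2 i = 2 i + 2 h$)
$- \frac{4961759}{o{\left(1426 \right)}} - 2956134 = - \frac{4961759}{2 i + 2 \cdot 1426} - 2956134 = - \frac{4961759}{2 i + 2852} - 2956134 = - \frac{4961759}{2852 + 2 i} - 2956134 = - 4961759 \frac{2852 - 2 i}{8133908} - 2956134 = - \frac{4961759 \left(2852 - 2 i\right)}{8133908} - 2956134 = -2956134 - \frac{4961759 \left(2852 - 2 i\right)}{8133908}$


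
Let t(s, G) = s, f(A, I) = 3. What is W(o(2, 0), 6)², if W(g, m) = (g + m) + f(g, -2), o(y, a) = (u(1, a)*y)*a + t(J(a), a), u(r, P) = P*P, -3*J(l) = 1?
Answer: 676/9 ≈ 75.111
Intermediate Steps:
J(l) = -⅓ (J(l) = -⅓*1 = -⅓)
u(r, P) = P²
o(y, a) = -⅓ + y*a³ (o(y, a) = (a²*y)*a - ⅓ = (y*a²)*a - ⅓ = y*a³ - ⅓ = -⅓ + y*a³)
W(g, m) = 3 + g + m (W(g, m) = (g + m) + 3 = 3 + g + m)
W(o(2, 0), 6)² = (3 + (-⅓ + 2*0³) + 6)² = (3 + (-⅓ + 2*0) + 6)² = (3 + (-⅓ + 0) + 6)² = (3 - ⅓ + 6)² = (26/3)² = 676/9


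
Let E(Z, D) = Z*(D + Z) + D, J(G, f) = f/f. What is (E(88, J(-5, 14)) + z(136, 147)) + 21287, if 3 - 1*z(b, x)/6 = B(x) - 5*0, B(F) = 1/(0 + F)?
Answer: 1427760/49 ≈ 29138.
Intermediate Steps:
J(G, f) = 1
B(F) = 1/F
z(b, x) = 18 - 6/x (z(b, x) = 18 - 6*(1/x - 5*0) = 18 - 6*(1/x + 0) = 18 - 6/x)
E(Z, D) = D + Z*(D + Z)
(E(88, J(-5, 14)) + z(136, 147)) + 21287 = ((1 + 88² + 1*88) + (18 - 6/147)) + 21287 = ((1 + 7744 + 88) + (18 - 6*1/147)) + 21287 = (7833 + (18 - 2/49)) + 21287 = (7833 + 880/49) + 21287 = 384697/49 + 21287 = 1427760/49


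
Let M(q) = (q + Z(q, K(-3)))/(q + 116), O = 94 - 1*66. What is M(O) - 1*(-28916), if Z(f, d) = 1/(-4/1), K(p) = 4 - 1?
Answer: 5551909/192 ≈ 28916.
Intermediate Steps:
K(p) = 3
O = 28 (O = 94 - 66 = 28)
Z(f, d) = -¼ (Z(f, d) = 1/(-4*1) = 1/(-4) = -¼)
M(q) = (-¼ + q)/(116 + q) (M(q) = (q - ¼)/(q + 116) = (-¼ + q)/(116 + q))
M(O) - 1*(-28916) = (-¼ + 28)/(116 + 28) - 1*(-28916) = (111/4)/144 + 28916 = (1/144)*(111/4) + 28916 = 37/192 + 28916 = 5551909/192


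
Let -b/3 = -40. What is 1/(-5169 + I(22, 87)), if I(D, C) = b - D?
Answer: -1/5071 ≈ -0.00019720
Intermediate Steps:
b = 120 (b = -3*(-40) = 120)
I(D, C) = 120 - D
1/(-5169 + I(22, 87)) = 1/(-5169 + (120 - 1*22)) = 1/(-5169 + (120 - 22)) = 1/(-5169 + 98) = 1/(-5071) = -1/5071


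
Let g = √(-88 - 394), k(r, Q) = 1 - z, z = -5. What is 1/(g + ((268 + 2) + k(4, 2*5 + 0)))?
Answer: 138/38329 - I*√482/76658 ≈ 0.0036004 - 0.0002864*I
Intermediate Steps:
k(r, Q) = 6 (k(r, Q) = 1 - 1*(-5) = 1 + 5 = 6)
g = I*√482 (g = √(-482) = I*√482 ≈ 21.954*I)
1/(g + ((268 + 2) + k(4, 2*5 + 0))) = 1/(I*√482 + ((268 + 2) + 6)) = 1/(I*√482 + (270 + 6)) = 1/(I*√482 + 276) = 1/(276 + I*√482)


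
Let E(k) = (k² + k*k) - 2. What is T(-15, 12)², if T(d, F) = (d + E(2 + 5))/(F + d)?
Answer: 729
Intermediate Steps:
E(k) = -2 + 2*k² (E(k) = (k² + k²) - 2 = 2*k² - 2 = -2 + 2*k²)
T(d, F) = (96 + d)/(F + d) (T(d, F) = (d + (-2 + 2*(2 + 5)²))/(F + d) = (d + (-2 + 2*7²))/(F + d) = (d + (-2 + 2*49))/(F + d) = (d + (-2 + 98))/(F + d) = (d + 96)/(F + d) = (96 + d)/(F + d))
T(-15, 12)² = ((96 - 15)/(12 - 15))² = (81/(-3))² = (-⅓*81)² = (-27)² = 729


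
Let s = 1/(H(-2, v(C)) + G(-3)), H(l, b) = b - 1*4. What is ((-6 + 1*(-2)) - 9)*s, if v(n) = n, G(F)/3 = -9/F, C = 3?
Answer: -17/8 ≈ -2.1250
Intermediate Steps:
G(F) = -27/F (G(F) = 3*(-9/F) = -27/F)
H(l, b) = -4 + b (H(l, b) = b - 4 = -4 + b)
s = ⅛ (s = 1/((-4 + 3) - 27/(-3)) = 1/(-1 - 27*(-⅓)) = 1/(-1 + 9) = 1/8 = ⅛ ≈ 0.12500)
((-6 + 1*(-2)) - 9)*s = ((-6 + 1*(-2)) - 9)*(⅛) = ((-6 - 2) - 9)*(⅛) = (-8 - 9)*(⅛) = -17*⅛ = -17/8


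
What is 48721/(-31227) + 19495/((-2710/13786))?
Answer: -839264028580/8462517 ≈ -99174.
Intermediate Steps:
48721/(-31227) + 19495/((-2710/13786)) = 48721*(-1/31227) + 19495/((-2710*1/13786)) = -48721/31227 + 19495/(-1355/6893) = -48721/31227 + 19495*(-6893/1355) = -48721/31227 - 26875807/271 = -839264028580/8462517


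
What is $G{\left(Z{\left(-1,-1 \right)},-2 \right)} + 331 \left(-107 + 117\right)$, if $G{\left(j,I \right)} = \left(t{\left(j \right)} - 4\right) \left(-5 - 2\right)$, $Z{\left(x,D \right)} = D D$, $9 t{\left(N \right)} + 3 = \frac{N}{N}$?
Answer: $\frac{30056}{9} \approx 3339.6$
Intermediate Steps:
$t{\left(N \right)} = - \frac{2}{9}$ ($t{\left(N \right)} = - \frac{1}{3} + \frac{N \frac{1}{N}}{9} = - \frac{1}{3} + \frac{1}{9} \cdot 1 = - \frac{1}{3} + \frac{1}{9} = - \frac{2}{9}$)
$Z{\left(x,D \right)} = D^{2}$
$G{\left(j,I \right)} = \frac{266}{9}$ ($G{\left(j,I \right)} = \left(- \frac{2}{9} - 4\right) \left(-5 - 2\right) = \left(- \frac{38}{9}\right) \left(-7\right) = \frac{266}{9}$)
$G{\left(Z{\left(-1,-1 \right)},-2 \right)} + 331 \left(-107 + 117\right) = \frac{266}{9} + 331 \left(-107 + 117\right) = \frac{266}{9} + 331 \cdot 10 = \frac{266}{9} + 3310 = \frac{30056}{9}$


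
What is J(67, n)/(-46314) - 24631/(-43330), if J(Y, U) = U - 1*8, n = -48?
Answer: 571593307/1003392810 ≈ 0.56966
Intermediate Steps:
J(Y, U) = -8 + U (J(Y, U) = U - 8 = -8 + U)
J(67, n)/(-46314) - 24631/(-43330) = (-8 - 48)/(-46314) - 24631/(-43330) = -56*(-1/46314) - 24631*(-1/43330) = 28/23157 + 24631/43330 = 571593307/1003392810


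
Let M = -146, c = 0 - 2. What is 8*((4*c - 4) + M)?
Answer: -1264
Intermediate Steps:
c = -2
8*((4*c - 4) + M) = 8*((4*(-2) - 4) - 146) = 8*((-8 - 4) - 146) = 8*(-12 - 146) = 8*(-158) = -1264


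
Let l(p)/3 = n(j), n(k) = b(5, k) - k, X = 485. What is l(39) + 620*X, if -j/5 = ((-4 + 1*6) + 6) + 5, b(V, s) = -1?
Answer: 300892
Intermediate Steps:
j = -65 (j = -5*(((-4 + 1*6) + 6) + 5) = -5*(((-4 + 6) + 6) + 5) = -5*((2 + 6) + 5) = -5*(8 + 5) = -5*13 = -65)
n(k) = -1 - k
l(p) = 192 (l(p) = 3*(-1 - 1*(-65)) = 3*(-1 + 65) = 3*64 = 192)
l(39) + 620*X = 192 + 620*485 = 192 + 300700 = 300892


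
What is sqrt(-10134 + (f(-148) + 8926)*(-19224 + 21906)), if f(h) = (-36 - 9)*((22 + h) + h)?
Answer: 3*sqrt(6333162) ≈ 7549.7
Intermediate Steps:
f(h) = -990 - 90*h (f(h) = -45*(22 + 2*h) = -990 - 90*h)
sqrt(-10134 + (f(-148) + 8926)*(-19224 + 21906)) = sqrt(-10134 + ((-990 - 90*(-148)) + 8926)*(-19224 + 21906)) = sqrt(-10134 + ((-990 + 13320) + 8926)*2682) = sqrt(-10134 + (12330 + 8926)*2682) = sqrt(-10134 + 21256*2682) = sqrt(-10134 + 57008592) = sqrt(56998458) = 3*sqrt(6333162)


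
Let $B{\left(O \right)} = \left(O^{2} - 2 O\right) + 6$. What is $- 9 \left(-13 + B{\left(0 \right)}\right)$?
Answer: $63$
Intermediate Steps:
$B{\left(O \right)} = 6 + O^{2} - 2 O$
$- 9 \left(-13 + B{\left(0 \right)}\right) = - 9 \left(-13 + \left(6 + 0^{2} - 0\right)\right) = - 9 \left(-13 + \left(6 + 0 + 0\right)\right) = - 9 \left(-13 + 6\right) = \left(-9\right) \left(-7\right) = 63$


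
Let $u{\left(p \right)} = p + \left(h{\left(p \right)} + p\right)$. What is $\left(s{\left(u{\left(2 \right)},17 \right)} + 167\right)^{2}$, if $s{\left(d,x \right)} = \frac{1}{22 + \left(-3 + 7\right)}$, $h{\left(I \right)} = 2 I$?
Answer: $\frac{18861649}{676} \approx 27902.0$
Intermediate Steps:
$u{\left(p \right)} = 4 p$ ($u{\left(p \right)} = p + \left(2 p + p\right) = p + 3 p = 4 p$)
$s{\left(d,x \right)} = \frac{1}{26}$ ($s{\left(d,x \right)} = \frac{1}{22 + 4} = \frac{1}{26}$)
$\left(s{\left(u{\left(2 \right)},17 \right)} + 167\right)^{2} = \left(\frac{1}{26} + 167\right)^{2} = \left(\frac{4343}{26}\right)^{2} = \frac{18861649}{676}$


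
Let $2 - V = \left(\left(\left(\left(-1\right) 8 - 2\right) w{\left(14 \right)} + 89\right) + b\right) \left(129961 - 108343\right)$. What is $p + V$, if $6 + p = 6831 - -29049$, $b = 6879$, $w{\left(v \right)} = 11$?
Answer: $-148220368$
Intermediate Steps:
$p = 35874$ ($p = -6 + \left(6831 - -29049\right) = -6 + \left(6831 + 29049\right) = -6 + 35880 = 35874$)
$V = -148256242$ ($V = 2 - \left(\left(\left(\left(-1\right) 8 - 2\right) 11 + 89\right) + 6879\right) \left(129961 - 108343\right) = 2 - \left(\left(\left(-8 - 2\right) 11 + 89\right) + 6879\right) \left(129961 - 108343\right) = 2 - \left(\left(\left(-10\right) 11 + 89\right) + 6879\right) \left(129961 - 108343\right) = 2 - \left(\left(-110 + 89\right) + 6879\right) 21618 = 2 - \left(-21 + 6879\right) 21618 = 2 - 6858 \cdot 21618 = 2 - 148256244 = -148256242$)
$p + V = 35874 - 148256242 = -148220368$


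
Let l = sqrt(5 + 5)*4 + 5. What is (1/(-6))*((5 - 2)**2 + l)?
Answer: -7/3 - 2*sqrt(10)/3 ≈ -4.4415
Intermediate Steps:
l = 5 + 4*sqrt(10) (l = sqrt(10)*4 + 5 = 4*sqrt(10) + 5 = 5 + 4*sqrt(10) ≈ 17.649)
(1/(-6))*((5 - 2)**2 + l) = (1/(-6))*((5 - 2)**2 + (5 + 4*sqrt(10))) = (1*(-1/6))*(3**2 + (5 + 4*sqrt(10))) = -(9 + (5 + 4*sqrt(10)))/6 = -(14 + 4*sqrt(10))/6 = -7/3 - 2*sqrt(10)/3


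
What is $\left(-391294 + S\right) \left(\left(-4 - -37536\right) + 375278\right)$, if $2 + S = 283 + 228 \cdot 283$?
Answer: $-134777924090$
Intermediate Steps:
$S = 64805$ ($S = -2 + \left(283 + 228 \cdot 283\right) = -2 + \left(283 + 64524\right) = -2 + 64807 = 64805$)
$\left(-391294 + S\right) \left(\left(-4 - -37536\right) + 375278\right) = \left(-391294 + 64805\right) \left(\left(-4 - -37536\right) + 375278\right) = - 326489 \left(\left(-4 + 37536\right) + 375278\right) = - 326489 \left(37532 + 375278\right) = \left(-326489\right) 412810 = -134777924090$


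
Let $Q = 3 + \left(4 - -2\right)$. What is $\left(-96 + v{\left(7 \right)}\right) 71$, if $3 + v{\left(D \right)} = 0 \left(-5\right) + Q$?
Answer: $-6390$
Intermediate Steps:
$Q = 9$ ($Q = 3 + \left(4 + 2\right) = 3 + 6 = 9$)
$v{\left(D \right)} = 6$ ($v{\left(D \right)} = -3 + \left(0 \left(-5\right) + 9\right) = -3 + \left(0 + 9\right) = -3 + 9 = 6$)
$\left(-96 + v{\left(7 \right)}\right) 71 = \left(-96 + 6\right) 71 = \left(-90\right) 71 = -6390$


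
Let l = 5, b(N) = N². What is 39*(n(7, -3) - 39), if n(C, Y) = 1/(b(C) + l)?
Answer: -27365/18 ≈ -1520.3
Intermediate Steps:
n(C, Y) = 1/(5 + C²) (n(C, Y) = 1/(C² + 5) = 1/(5 + C²))
39*(n(7, -3) - 39) = 39*(1/(5 + 7²) - 39) = 39*(1/(5 + 49) - 39) = 39*(1/54 - 39) = 39*(-2105/54) = -27365/18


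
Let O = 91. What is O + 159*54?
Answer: 8677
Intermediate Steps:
O + 159*54 = 91 + 159*54 = 91 + 8586 = 8677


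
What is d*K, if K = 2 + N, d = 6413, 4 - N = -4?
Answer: 64130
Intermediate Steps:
N = 8 (N = 4 - 1*(-4) = 4 + 4 = 8)
K = 10 (K = 2 + 8 = 10)
d*K = 6413*10 = 64130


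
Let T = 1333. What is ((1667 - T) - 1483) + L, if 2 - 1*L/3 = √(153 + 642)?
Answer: -1143 - 3*√795 ≈ -1227.6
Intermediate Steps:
L = 6 - 3*√795 (L = 6 - 3*√(153 + 642) = 6 - 3*√795 ≈ -78.587)
((1667 - T) - 1483) + L = ((1667 - 1*1333) - 1483) + (6 - 3*√795) = ((1667 - 1333) - 1483) + (6 - 3*√795) = (334 - 1483) + (6 - 3*√795) = -1149 + (6 - 3*√795) = -1143 - 3*√795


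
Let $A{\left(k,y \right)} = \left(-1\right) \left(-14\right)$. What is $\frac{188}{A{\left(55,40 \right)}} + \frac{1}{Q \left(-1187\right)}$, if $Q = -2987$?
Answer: $\frac{333283493}{24818983} \approx 13.429$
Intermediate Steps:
$A{\left(k,y \right)} = 14$
$\frac{188}{A{\left(55,40 \right)}} + \frac{1}{Q \left(-1187\right)} = \frac{188}{14} + \frac{1}{\left(-2987\right) \left(-1187\right)} = 188 \cdot \frac{1}{14} - - \frac{1}{3545569} = \frac{94}{7} + \frac{1}{3545569} = \frac{333283493}{24818983}$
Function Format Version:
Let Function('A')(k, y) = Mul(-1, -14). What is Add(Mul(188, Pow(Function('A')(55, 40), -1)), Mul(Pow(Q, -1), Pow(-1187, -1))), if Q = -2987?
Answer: Rational(333283493, 24818983) ≈ 13.429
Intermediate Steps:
Function('A')(k, y) = 14
Add(Mul(188, Pow(Function('A')(55, 40), -1)), Mul(Pow(Q, -1), Pow(-1187, -1))) = Add(Mul(188, Pow(14, -1)), Mul(Pow(-2987, -1), Pow(-1187, -1))) = Add(Mul(188, Rational(1, 14)), Mul(Rational(-1, 2987), Rational(-1, 1187))) = Add(Rational(94, 7), Rational(1, 3545569)) = Rational(333283493, 24818983)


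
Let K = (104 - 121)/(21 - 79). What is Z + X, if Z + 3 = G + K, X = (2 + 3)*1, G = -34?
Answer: -1839/58 ≈ -31.707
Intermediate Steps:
X = 5 (X = 5*1 = 5)
K = 17/58 (K = -17/(-58) = -17*(-1/58) = 17/58 ≈ 0.29310)
Z = -2129/58 (Z = -3 + (-34 + 17/58) = -3 - 1955/58 = -2129/58 ≈ -36.707)
Z + X = -2129/58 + 5 = -1839/58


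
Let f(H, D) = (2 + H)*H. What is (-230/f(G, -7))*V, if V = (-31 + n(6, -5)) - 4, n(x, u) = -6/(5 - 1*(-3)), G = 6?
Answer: 16445/96 ≈ 171.30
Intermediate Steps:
f(H, D) = H*(2 + H)
n(x, u) = -¾ (n(x, u) = -6/(5 + 3) = -6/8 = -6*⅛ = -¾)
V = -143/4 (V = (-31 - ¾) - 4 = -127/4 - 4 = -143/4 ≈ -35.750)
(-230/f(G, -7))*V = -230*1/(6*(2 + 6))*(-143/4) = -230/(6*8)*(-143/4) = -230/48*(-143/4) = -230*1/48*(-143/4) = -115/24*(-143/4) = 16445/96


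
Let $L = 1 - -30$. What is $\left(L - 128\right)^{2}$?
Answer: $9409$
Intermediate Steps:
$L = 31$ ($L = 1 + 30 = 31$)
$\left(L - 128\right)^{2} = \left(31 - 128\right)^{2} = \left(-97\right)^{2} = 9409$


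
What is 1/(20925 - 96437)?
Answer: -1/75512 ≈ -1.3243e-5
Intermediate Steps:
1/(20925 - 96437) = 1/(-75512) = -1/75512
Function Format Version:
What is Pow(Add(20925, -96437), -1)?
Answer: Rational(-1, 75512) ≈ -1.3243e-5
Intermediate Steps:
Pow(Add(20925, -96437), -1) = Pow(-75512, -1) = Rational(-1, 75512)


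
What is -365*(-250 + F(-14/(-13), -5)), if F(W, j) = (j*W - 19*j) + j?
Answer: 784750/13 ≈ 60365.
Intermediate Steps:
F(W, j) = -18*j + W*j (F(W, j) = (W*j - 19*j) + j = (-19*j + W*j) + j = -18*j + W*j)
-365*(-250 + F(-14/(-13), -5)) = -365*(-250 - 5*(-18 - 14/(-13))) = -365*(-250 - 5*(-18 - 14*(-1/13))) = -365*(-250 - 5*(-18 + 14/13)) = -365*(-250 - 5*(-220/13)) = -365*(-250 + 1100/13) = -365*(-2150/13) = 784750/13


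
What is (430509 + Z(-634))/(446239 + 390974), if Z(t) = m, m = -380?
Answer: 430129/837213 ≈ 0.51376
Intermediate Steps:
Z(t) = -380
(430509 + Z(-634))/(446239 + 390974) = (430509 - 380)/(446239 + 390974) = 430129/837213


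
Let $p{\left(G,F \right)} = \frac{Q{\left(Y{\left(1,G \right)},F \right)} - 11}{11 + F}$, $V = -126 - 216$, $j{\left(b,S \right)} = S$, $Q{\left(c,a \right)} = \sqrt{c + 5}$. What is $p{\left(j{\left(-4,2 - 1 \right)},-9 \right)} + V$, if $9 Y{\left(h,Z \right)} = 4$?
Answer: $- \frac{1039}{3} \approx -346.33$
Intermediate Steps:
$Y{\left(h,Z \right)} = \frac{4}{9}$ ($Y{\left(h,Z \right)} = \frac{1}{9} \cdot 4 = \frac{4}{9}$)
$Q{\left(c,a \right)} = \sqrt{5 + c}$
$V = -342$ ($V = -126 - 216 = -342$)
$p{\left(G,F \right)} = - \frac{26}{3 \left(11 + F\right)}$ ($p{\left(G,F \right)} = \frac{\sqrt{5 + \frac{4}{9}} - 11}{11 + F} = \frac{\sqrt{\frac{49}{9}} - 11}{11 + F} = \frac{\frac{7}{3} - 11}{11 + F} = - \frac{26}{3 \left(11 + F\right)}$)
$p{\left(j{\left(-4,2 - 1 \right)},-9 \right)} + V = - \frac{26}{33 + 3 \left(-9\right)} - 342 = - \frac{26}{33 - 27} - 342 = - \frac{26}{6} - 342 = \left(-26\right) \frac{1}{6} - 342 = - \frac{13}{3} - 342 = - \frac{1039}{3}$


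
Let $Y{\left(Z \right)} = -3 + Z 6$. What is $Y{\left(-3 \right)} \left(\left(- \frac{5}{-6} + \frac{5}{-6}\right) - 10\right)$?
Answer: $210$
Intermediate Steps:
$Y{\left(Z \right)} = -3 + 6 Z$
$Y{\left(-3 \right)} \left(\left(- \frac{5}{-6} + \frac{5}{-6}\right) - 10\right) = \left(-3 + 6 \left(-3\right)\right) \left(\left(- \frac{5}{-6} + \frac{5}{-6}\right) - 10\right) = \left(-3 - 18\right) \left(\left(\left(-5\right) \left(- \frac{1}{6}\right) + 5 \left(- \frac{1}{6}\right)\right) - 10\right) = - 21 \left(\left(\frac{5}{6} - \frac{5}{6}\right) - 10\right) = - 21 \left(0 - 10\right) = \left(-21\right) \left(-10\right) = 210$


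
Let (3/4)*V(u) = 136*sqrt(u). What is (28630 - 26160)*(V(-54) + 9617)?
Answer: 23753990 + 1343680*I*sqrt(6) ≈ 2.3754e+7 + 3.2913e+6*I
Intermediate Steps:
V(u) = 544*sqrt(u)/3 (V(u) = 4*(136*sqrt(u))/3 = 544*sqrt(u)/3)
(28630 - 26160)*(V(-54) + 9617) = (28630 - 26160)*(544*sqrt(-54)/3 + 9617) = 2470*(544*(3*I*sqrt(6))/3 + 9617) = 2470*(544*I*sqrt(6) + 9617) = 2470*(9617 + 544*I*sqrt(6)) = 23753990 + 1343680*I*sqrt(6)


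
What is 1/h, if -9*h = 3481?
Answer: -9/3481 ≈ -0.0025855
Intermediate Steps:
h = -3481/9 (h = -⅑*3481 = -3481/9 ≈ -386.78)
1/h = 1/(-3481/9) = -9/3481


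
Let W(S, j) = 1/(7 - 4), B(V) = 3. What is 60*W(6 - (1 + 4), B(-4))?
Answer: 20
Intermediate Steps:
W(S, j) = ⅓ (W(S, j) = 1/3 = ⅓)
60*W(6 - (1 + 4), B(-4)) = 60*(⅓) = 20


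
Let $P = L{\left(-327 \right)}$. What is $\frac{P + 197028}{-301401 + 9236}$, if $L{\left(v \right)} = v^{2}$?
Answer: $- \frac{303957}{292165} \approx -1.0404$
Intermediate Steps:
$P = 106929$ ($P = \left(-327\right)^{2} = 106929$)
$\frac{P + 197028}{-301401 + 9236} = \frac{106929 + 197028}{-301401 + 9236} = \frac{303957}{-292165} = 303957 \left(- \frac{1}{292165}\right) = - \frac{303957}{292165}$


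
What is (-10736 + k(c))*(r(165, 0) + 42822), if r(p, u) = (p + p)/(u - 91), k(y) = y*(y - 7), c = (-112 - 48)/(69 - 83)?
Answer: -2040130395648/4459 ≈ -4.5753e+8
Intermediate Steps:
c = 80/7 (c = -160/(-14) = -160*(-1/14) = 80/7 ≈ 11.429)
k(y) = y*(-7 + y)
r(p, u) = 2*p/(-91 + u) (r(p, u) = (2*p)/(-91 + u) = 2*p/(-91 + u))
(-10736 + k(c))*(r(165, 0) + 42822) = (-10736 + 80*(-7 + 80/7)/7)*(2*165/(-91 + 0) + 42822) = (-10736 + (80/7)*(31/7))*(2*165/(-91) + 42822) = (-10736 + 2480/49)*(2*165*(-1/91) + 42822) = -523584*(-330/91 + 42822)/49 = -523584/49*3896472/91 = -2040130395648/4459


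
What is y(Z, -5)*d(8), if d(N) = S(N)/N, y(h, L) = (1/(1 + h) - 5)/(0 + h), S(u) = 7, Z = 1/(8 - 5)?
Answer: -357/32 ≈ -11.156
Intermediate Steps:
Z = ⅓ (Z = 1/3 = ⅓ ≈ 0.33333)
y(h, L) = (-5 + 1/(1 + h))/h
d(N) = 7/N
y(Z, -5)*d(8) = ((-4 - 5*⅓)/((⅓)*(1 + ⅓)))*(7/8) = (3*(-4 - 5/3)/(4/3))*(7*(⅛)) = (3*(¾)*(-17/3))*(7/8) = -51/4*7/8 = -357/32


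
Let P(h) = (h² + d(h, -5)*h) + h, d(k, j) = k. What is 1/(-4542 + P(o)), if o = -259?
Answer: 1/129361 ≈ 7.7303e-6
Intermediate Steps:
P(h) = h + 2*h² (P(h) = (h² + h*h) + h = (h² + h²) + h = 2*h² + h = h + 2*h²)
1/(-4542 + P(o)) = 1/(-4542 - 259*(1 + 2*(-259))) = 1/(-4542 - 259*(1 - 518)) = 1/(-4542 - 259*(-517)) = 1/(-4542 + 133903) = 1/129361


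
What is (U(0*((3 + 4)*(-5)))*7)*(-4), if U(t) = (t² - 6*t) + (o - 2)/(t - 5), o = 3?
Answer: 28/5 ≈ 5.6000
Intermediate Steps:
U(t) = t² + 1/(-5 + t) - 6*t (U(t) = (t² - 6*t) + (3 - 2)/(t - 5) = (t² - 6*t) + 1/(-5 + t) = t² + 1/(-5 + t) - 6*t)
(U(0*((3 + 4)*(-5)))*7)*(-4) = (((1 + (0*((3 + 4)*(-5)))³ - 11*(0*((3 + 4)*(-5)))² + 30*(0*((3 + 4)*(-5))))/(-5 + 0*((3 + 4)*(-5))))*7)*(-4) = (((1 + (0*(7*(-5)))³ - 11*(0*(7*(-5)))² + 30*(0*(7*(-5))))/(-5 + 0*(7*(-5))))*7)*(-4) = (((1 + (0*(-35))³ - 11*(0*(-35))² + 30*(0*(-35)))/(-5 + 0*(-35)))*7)*(-4) = (((1 + 0³ - 11*0² + 30*0)/(-5 + 0))*7)*(-4) = (((1 + 0 - 11*0 + 0)/(-5))*7)*(-4) = (-(1 + 0 + 0 + 0)/5*7)*(-4) = (-⅕*1*7)*(-4) = -⅕*7*(-4) = -7/5*(-4) = 28/5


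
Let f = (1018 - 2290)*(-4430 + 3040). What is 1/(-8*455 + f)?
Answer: 1/1764440 ≈ 5.6675e-7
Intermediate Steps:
f = 1768080 (f = -1272*(-1390) = 1768080)
1/(-8*455 + f) = 1/(-8*455 + 1768080) = 1/(-3640 + 1768080) = 1/1764440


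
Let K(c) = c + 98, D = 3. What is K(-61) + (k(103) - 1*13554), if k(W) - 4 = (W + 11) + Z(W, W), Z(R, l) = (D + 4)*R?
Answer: -12678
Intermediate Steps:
Z(R, l) = 7*R (Z(R, l) = (3 + 4)*R = 7*R)
K(c) = 98 + c
k(W) = 15 + 8*W (k(W) = 4 + ((W + 11) + 7*W) = 4 + ((11 + W) + 7*W) = 4 + (11 + 8*W) = 15 + 8*W)
K(-61) + (k(103) - 1*13554) = (98 - 61) + ((15 + 8*103) - 1*13554) = 37 + ((15 + 824) - 13554) = 37 + (839 - 13554) = 37 - 12715 = -12678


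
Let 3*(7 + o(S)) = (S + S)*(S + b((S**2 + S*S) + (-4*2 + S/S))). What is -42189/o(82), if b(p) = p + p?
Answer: -6027/210575 ≈ -0.028622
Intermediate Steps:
b(p) = 2*p
o(S) = -7 + 2*S*(-14 + S + 4*S**2)/3 (o(S) = -7 + ((S + S)*(S + 2*((S**2 + S*S) + (-4*2 + S/S))))/3 = -7 + ((2*S)*(S + 2*((S**2 + S**2) + (-8 + 1))))/3 = -7 + ((2*S)*(S + 2*(2*S**2 - 7)))/3 = -7 + ((2*S)*(S + 2*(-7 + 2*S**2)))/3 = -7 + ((2*S)*(S + (-14 + 4*S**2)))/3 = -7 + ((2*S)*(-14 + S + 4*S**2))/3 = -7 + (2*S*(-14 + S + 4*S**2))/3 = -7 + 2*S*(-14 + S + 4*S**2)/3)
-42189/o(82) = -42189/(-7 - 28/3*82 + (2/3)*82**2 + (8/3)*82**3) = -42189/(-7 - 2296/3 + (2/3)*6724 + (8/3)*551368) = -42189/(-7 - 2296/3 + 13448/3 + 4410944/3) = -42189/1474025 = -42189*1/1474025 = -6027/210575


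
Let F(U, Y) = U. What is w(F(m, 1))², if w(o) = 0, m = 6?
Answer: 0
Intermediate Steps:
w(F(m, 1))² = 0² = 0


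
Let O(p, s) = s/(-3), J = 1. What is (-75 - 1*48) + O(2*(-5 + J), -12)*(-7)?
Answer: -151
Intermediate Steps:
O(p, s) = -s/3 (O(p, s) = s*(-⅓) = -s/3)
(-75 - 1*48) + O(2*(-5 + J), -12)*(-7) = (-75 - 1*48) - ⅓*(-12)*(-7) = (-75 - 48) + 4*(-7) = -123 - 28 = -151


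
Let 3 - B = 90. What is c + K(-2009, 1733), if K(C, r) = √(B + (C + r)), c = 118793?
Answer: 118793 + 11*I*√3 ≈ 1.1879e+5 + 19.053*I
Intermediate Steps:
B = -87 (B = 3 - 1*90 = 3 - 90 = -87)
K(C, r) = √(-87 + C + r) (K(C, r) = √(-87 + (C + r)) = √(-87 + C + r))
c + K(-2009, 1733) = 118793 + √(-87 - 2009 + 1733) = 118793 + √(-363) = 118793 + 11*I*√3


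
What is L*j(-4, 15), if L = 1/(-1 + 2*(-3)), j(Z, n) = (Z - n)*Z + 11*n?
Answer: -241/7 ≈ -34.429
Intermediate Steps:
j(Z, n) = 11*n + Z*(Z - n) (j(Z, n) = Z*(Z - n) + 11*n = 11*n + Z*(Z - n))
L = -1/7 (L = 1/(-1 - 6) = 1/(-7) = -1/7 ≈ -0.14286)
L*j(-4, 15) = -((-4)**2 + 11*15 - 1*(-4)*15)/7 = -(16 + 165 + 60)/7 = -1/7*241 = -241/7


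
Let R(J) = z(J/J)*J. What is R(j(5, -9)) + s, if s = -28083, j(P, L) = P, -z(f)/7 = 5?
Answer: -28258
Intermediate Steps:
z(f) = -35 (z(f) = -7*5 = -35)
R(J) = -35*J
R(j(5, -9)) + s = -35*5 - 28083 = -175 - 28083 = -28258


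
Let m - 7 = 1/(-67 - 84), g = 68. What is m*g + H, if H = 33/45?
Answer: 1078781/2265 ≈ 476.28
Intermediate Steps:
H = 11/15 (H = 33*(1/45) = 11/15 ≈ 0.73333)
m = 1056/151 (m = 7 + 1/(-67 - 84) = 7 + 1/(-151) = 7 - 1/151 = 1056/151 ≈ 6.9934)
m*g + H = (1056/151)*68 + 11/15 = 71808/151 + 11/15 = 1078781/2265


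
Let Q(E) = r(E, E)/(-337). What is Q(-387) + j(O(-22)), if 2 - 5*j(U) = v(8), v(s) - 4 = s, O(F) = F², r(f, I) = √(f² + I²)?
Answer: -2 - 387*√2/337 ≈ -3.6240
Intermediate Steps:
r(f, I) = √(I² + f²)
v(s) = 4 + s
j(U) = -2 (j(U) = ⅖ - (4 + 8)/5 = ⅖ - ⅕*12 = ⅖ - 12/5 = -2)
Q(E) = -√2*√(E²)/337 (Q(E) = √(E² + E²)/(-337) = √(2*E²)*(-1/337) = (√2*√(E²))*(-1/337) = -√2*√(E²)/337)
Q(-387) + j(O(-22)) = -√2*√((-387)²)/337 - 2 = -√2*√149769/337 - 2 = -1/337*√2*387 - 2 = -387*√2/337 - 2 = -2 - 387*√2/337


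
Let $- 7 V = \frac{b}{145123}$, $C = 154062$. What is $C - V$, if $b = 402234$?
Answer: $\frac{22357997088}{145123} \approx 1.5406 \cdot 10^{5}$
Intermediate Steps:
$V = - \frac{57462}{145123}$ ($V = - \frac{402234 \cdot \frac{1}{145123}}{7} = \left(- \frac{1}{7}\right) \frac{402234}{145123} = - \frac{57462}{145123} \approx -0.39595$)
$C - V = 154062 - - \frac{57462}{145123} = 154062 + \frac{57462}{145123} = \frac{22357997088}{145123}$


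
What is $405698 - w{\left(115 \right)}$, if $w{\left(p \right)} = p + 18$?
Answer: $405565$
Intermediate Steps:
$w{\left(p \right)} = 18 + p$
$405698 - w{\left(115 \right)} = 405698 - \left(18 + 115\right) = 405698 - 133 = 405565$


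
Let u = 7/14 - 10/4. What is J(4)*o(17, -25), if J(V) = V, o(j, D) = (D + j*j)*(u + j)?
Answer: 15840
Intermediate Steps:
u = -2 (u = 7*(1/14) - 10*1/4 = 1/2 - 5/2 = -2)
o(j, D) = (-2 + j)*(D + j**2) (o(j, D) = (D + j*j)*(-2 + j) = (D + j**2)*(-2 + j) = (-2 + j)*(D + j**2))
J(4)*o(17, -25) = 4*(17**3 - 2*(-25) - 2*17**2 - 25*17) = 4*(4913 + 50 - 2*289 - 425) = 4*(4913 + 50 - 578 - 425) = 4*3960 = 15840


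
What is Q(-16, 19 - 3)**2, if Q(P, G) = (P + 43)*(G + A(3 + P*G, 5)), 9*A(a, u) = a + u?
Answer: 97344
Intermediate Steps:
A(a, u) = a/9 + u/9 (A(a, u) = (a + u)/9 = a/9 + u/9)
Q(P, G) = (43 + P)*(8/9 + G + G*P/9) (Q(P, G) = (P + 43)*(G + ((3 + P*G)/9 + (1/9)*5)) = (43 + P)*(G + ((3 + G*P)/9 + 5/9)) = (43 + P)*(G + ((1/3 + G*P/9) + 5/9)) = (43 + P)*(G + (8/9 + G*P/9)) = (43 + P)*(8/9 + G + G*P/9))
Q(-16, 19 - 3)**2 = (344/9 + 43*(19 - 3) + (1/9)*(-16)*(8 + (19 - 3)*(-16)) + (52/9)*(19 - 3)*(-16))**2 = (344/9 + 43*16 + (1/9)*(-16)*(8 + 16*(-16)) + (52/9)*16*(-16))**2 = (344/9 + 688 + (1/9)*(-16)*(8 - 256) - 13312/9)**2 = (344/9 + 688 + (1/9)*(-16)*(-248) - 13312/9)**2 = (344/9 + 688 + 3968/9 - 13312/9)**2 = (-312)**2 = 97344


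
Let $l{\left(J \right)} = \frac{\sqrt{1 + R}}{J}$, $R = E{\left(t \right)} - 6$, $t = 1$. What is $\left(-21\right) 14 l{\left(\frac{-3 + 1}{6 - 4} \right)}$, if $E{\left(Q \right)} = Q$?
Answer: $588 i \approx 588.0 i$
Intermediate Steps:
$R = -5$ ($R = 1 - 6 = -5$)
$l{\left(J \right)} = \frac{2 i}{J}$ ($l{\left(J \right)} = \frac{\sqrt{1 - 5}}{J} = \frac{\sqrt{-4}}{J} = \frac{2 i}{J}$)
$\left(-21\right) 14 l{\left(\frac{-3 + 1}{6 - 4} \right)} = \left(-21\right) 14 \frac{2 i}{\left(-3 + 1\right) \frac{1}{6 - 4}} = - 294 \frac{2 i}{\left(-2\right) \frac{1}{2}} = - 294 \frac{2 i}{-1} = - 294 \cdot 2 i \left(-1\right) = - 294 \left(- 2 i\right) = 588 i$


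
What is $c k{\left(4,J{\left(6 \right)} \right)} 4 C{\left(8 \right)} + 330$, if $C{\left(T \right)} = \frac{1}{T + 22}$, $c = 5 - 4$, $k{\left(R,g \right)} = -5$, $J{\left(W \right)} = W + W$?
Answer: $\frac{988}{3} \approx 329.33$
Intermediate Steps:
$J{\left(W \right)} = 2 W$
$c = 1$
$C{\left(T \right)} = \frac{1}{22 + T}$
$c k{\left(4,J{\left(6 \right)} \right)} 4 C{\left(8 \right)} + 330 = \frac{1 \left(-5\right) 4}{22 + 8} + 330 = \frac{\left(-5\right) 4}{30} + 330 = \left(-20\right) \frac{1}{30} + 330 = - \frac{2}{3} + 330 = \frac{988}{3}$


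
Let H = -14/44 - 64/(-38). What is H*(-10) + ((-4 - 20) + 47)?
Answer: 1952/209 ≈ 9.3397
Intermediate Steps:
H = 571/418 (H = -14*1/44 - 64*(-1/38) = -7/22 + 32/19 = 571/418 ≈ 1.3660)
H*(-10) + ((-4 - 20) + 47) = (571/418)*(-10) + ((-4 - 20) + 47) = -2855/209 + (-24 + 47) = -2855/209 + 23 = 1952/209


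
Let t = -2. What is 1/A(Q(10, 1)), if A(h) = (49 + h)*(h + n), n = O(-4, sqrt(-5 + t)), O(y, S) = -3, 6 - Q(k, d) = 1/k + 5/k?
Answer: 25/3264 ≈ 0.0076593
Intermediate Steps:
Q(k, d) = 6 - 6/k (Q(k, d) = 6 - (1/k + 5/k) = 6 - 6/k)
n = -3
A(h) = (-3 + h)*(49 + h) (A(h) = (49 + h)*(h - 3) = (49 + h)*(-3 + h) = (-3 + h)*(49 + h))
1/A(Q(10, 1)) = 1/(-147 + (6 - 6/10)**2 + 46*(6 - 6/10)) = 1/(-147 + (6 - 6*1/10)**2 + 46*(6 - 6*1/10)) = 1/(-147 + (6 - 3/5)**2 + 46*(6 - 3/5)) = 1/(-147 + (27/5)**2 + 46*(27/5)) = 1/(-147 + 729/25 + 1242/5) = 1/(3264/25) = 25/3264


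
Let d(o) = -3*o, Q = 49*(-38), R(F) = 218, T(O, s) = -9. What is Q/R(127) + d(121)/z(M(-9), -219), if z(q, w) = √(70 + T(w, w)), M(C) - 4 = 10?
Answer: -931/109 - 363*√61/61 ≈ -55.019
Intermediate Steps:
M(C) = 14 (M(C) = 4 + 10 = 14)
z(q, w) = √61 (z(q, w) = √(70 - 9) = √61)
Q = -1862
Q/R(127) + d(121)/z(M(-9), -219) = -1862/218 + (-3*121)/(√61) = -1862*1/218 - 363*√61/61 = -931/109 - 363*√61/61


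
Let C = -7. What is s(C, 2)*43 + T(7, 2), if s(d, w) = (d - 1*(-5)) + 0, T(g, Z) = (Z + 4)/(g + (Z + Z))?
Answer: -940/11 ≈ -85.455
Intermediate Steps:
T(g, Z) = (4 + Z)/(g + 2*Z)
s(d, w) = 5 + d (s(d, w) = (d + 5) + 0 = (5 + d) + 0 = 5 + d)
s(C, 2)*43 + T(7, 2) = (5 - 7)*43 + (4 + 2)/(7 + 2*2) = -2*43 + 6/(7 + 4) = -86 + 6/11 = -940/11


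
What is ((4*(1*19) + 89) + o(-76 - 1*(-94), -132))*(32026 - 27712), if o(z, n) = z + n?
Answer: 220014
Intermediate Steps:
o(z, n) = n + z
((4*(1*19) + 89) + o(-76 - 1*(-94), -132))*(32026 - 27712) = ((4*(1*19) + 89) + (-132 + (-76 - 1*(-94))))*(32026 - 27712) = ((4*19 + 89) + (-132 + (-76 + 94)))*4314 = ((76 + 89) + (-132 + 18))*4314 = (165 - 114)*4314 = 51*4314 = 220014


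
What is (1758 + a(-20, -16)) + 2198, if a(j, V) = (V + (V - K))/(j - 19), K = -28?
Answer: 154288/39 ≈ 3956.1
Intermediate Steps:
a(j, V) = (28 + 2*V)/(-19 + j) (a(j, V) = (V + (V - 1*(-28)))/(j - 19) = (V + (V + 28))/(-19 + j) = (V + (28 + V))/(-19 + j) = (28 + 2*V)/(-19 + j))
(1758 + a(-20, -16)) + 2198 = (1758 + 2*(14 - 16)/(-19 - 20)) + 2198 = (1758 + 2*(-2)/(-39)) + 2198 = (1758 + 2*(-1/39)*(-2)) + 2198 = (1758 + 4/39) + 2198 = 68566/39 + 2198 = 154288/39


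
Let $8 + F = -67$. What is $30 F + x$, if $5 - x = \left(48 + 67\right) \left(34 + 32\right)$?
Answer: $-9835$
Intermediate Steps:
$F = -75$ ($F = -8 - 67 = -75$)
$x = -7585$ ($x = 5 - \left(48 + 67\right) \left(34 + 32\right) = 5 - 115 \cdot 66 = 5 - 7590 = -7585$)
$30 F + x = 30 \left(-75\right) - 7585 = -2250 - 7585 = -9835$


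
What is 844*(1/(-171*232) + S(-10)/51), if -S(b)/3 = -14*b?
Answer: -1171914467/168606 ≈ -6950.6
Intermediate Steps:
S(b) = 42*b (S(b) = -(-42)*b = 42*b)
844*(1/(-171*232) + S(-10)/51) = 844*(1/(-171*232) + (42*(-10))/51) = 844*(-1/171*1/232 - 420*1/51) = 844*(-1/39672 - 140/17) = 844*(-5554097/674424) = -1171914467/168606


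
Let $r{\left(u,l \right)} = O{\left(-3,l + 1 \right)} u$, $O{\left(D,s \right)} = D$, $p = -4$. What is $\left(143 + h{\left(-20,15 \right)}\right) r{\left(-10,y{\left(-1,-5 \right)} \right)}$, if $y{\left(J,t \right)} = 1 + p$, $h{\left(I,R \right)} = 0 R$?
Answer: $4290$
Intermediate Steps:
$h{\left(I,R \right)} = 0$
$y{\left(J,t \right)} = -3$ ($y{\left(J,t \right)} = 1 - 4 = -3$)
$r{\left(u,l \right)} = - 3 u$
$\left(143 + h{\left(-20,15 \right)}\right) r{\left(-10,y{\left(-1,-5 \right)} \right)} = \left(143 + 0\right) \left(\left(-3\right) \left(-10\right)\right) = 143 \cdot 30 = 4290$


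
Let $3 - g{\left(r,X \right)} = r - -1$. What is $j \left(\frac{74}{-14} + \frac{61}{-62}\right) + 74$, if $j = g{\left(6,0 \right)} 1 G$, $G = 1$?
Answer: $\frac{21500}{217} \approx 99.078$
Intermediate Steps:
$g{\left(r,X \right)} = 2 - r$ ($g{\left(r,X \right)} = 3 - \left(r - -1\right) = 3 - \left(r + 1\right) = 3 - \left(1 + r\right) = 2 - r$)
$j = -4$ ($j = \left(2 - 6\right) 1 \cdot 1 = \left(-4\right) 1 \cdot 1 = \left(-4\right) 1 = -4$)
$j \left(\frac{74}{-14} + \frac{61}{-62}\right) + 74 = - 4 \left(\frac{74}{-14} + \frac{61}{-62}\right) + 74 = - 4 \left(74 \left(- \frac{1}{14}\right) + 61 \left(- \frac{1}{62}\right)\right) + 74 = - 4 \left(- \frac{37}{7} - \frac{61}{62}\right) + 74 = \left(-4\right) \left(- \frac{2721}{434}\right) + 74 = \frac{5442}{217} + 74 = \frac{21500}{217}$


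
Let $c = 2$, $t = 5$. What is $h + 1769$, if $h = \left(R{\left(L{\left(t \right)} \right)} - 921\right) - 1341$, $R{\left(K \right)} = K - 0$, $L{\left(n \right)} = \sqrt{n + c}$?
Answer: $-493 + \sqrt{7} \approx -490.35$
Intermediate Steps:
$L{\left(n \right)} = \sqrt{2 + n}$ ($L{\left(n \right)} = \sqrt{n + 2} = \sqrt{2 + n}$)
$R{\left(K \right)} = K$ ($R{\left(K \right)} = K + 0 = K$)
$h = -2262 + \sqrt{7}$ ($h = \left(\sqrt{2 + 5} - 921\right) - 1341 = \left(\sqrt{7} - 921\right) - 1341 = \left(-921 + \sqrt{7}\right) - 1341 = -2262 + \sqrt{7} \approx -2259.4$)
$h + 1769 = \left(-2262 + \sqrt{7}\right) + 1769 = -493 + \sqrt{7}$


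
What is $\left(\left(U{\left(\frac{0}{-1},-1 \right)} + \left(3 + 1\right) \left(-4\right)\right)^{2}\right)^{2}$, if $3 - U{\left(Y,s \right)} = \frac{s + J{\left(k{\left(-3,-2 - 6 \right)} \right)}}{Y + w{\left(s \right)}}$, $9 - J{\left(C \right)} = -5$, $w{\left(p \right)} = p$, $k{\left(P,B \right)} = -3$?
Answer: $0$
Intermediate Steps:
$J{\left(C \right)} = 14$ ($J{\left(C \right)} = 9 - -5 = 9 + 5 = 14$)
$U{\left(Y,s \right)} = 3 - \frac{14 + s}{Y + s}$ ($U{\left(Y,s \right)} = 3 - \frac{s + 14}{Y + s} = 3 - \frac{14 + s}{Y + s}$)
$\left(\left(U{\left(\frac{0}{-1},-1 \right)} + \left(3 + 1\right) \left(-4\right)\right)^{2}\right)^{2} = \left(\left(\frac{-14 + 2 \left(-1\right) + 3 \frac{0}{-1}}{\frac{0}{-1} - 1} + \left(3 + 1\right) \left(-4\right)\right)^{2}\right)^{2} = \left(\left(\frac{-14 - 2 + 3 \cdot 0 \left(-1\right)}{0 \left(-1\right) - 1} + 4 \left(-4\right)\right)^{2}\right)^{2} = \left(\left(\frac{-14 - 2 + 3 \cdot 0}{0 - 1} - 16\right)^{2}\right)^{2} = \left(\left(\frac{-14 - 2 + 0}{-1} - 16\right)^{2}\right)^{2} = \left(\left(\left(-1\right) \left(-16\right) - 16\right)^{2}\right)^{2} = \left(\left(16 - 16\right)^{2}\right)^{2} = \left(0^{2}\right)^{2} = 0^{2} = 0$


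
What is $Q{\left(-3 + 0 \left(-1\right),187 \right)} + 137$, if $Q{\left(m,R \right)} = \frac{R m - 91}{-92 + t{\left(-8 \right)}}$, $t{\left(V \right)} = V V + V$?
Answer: $\frac{1396}{9} \approx 155.11$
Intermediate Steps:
$t{\left(V \right)} = V + V^{2}$ ($t{\left(V \right)} = V^{2} + V = V + V^{2}$)
$Q{\left(m,R \right)} = \frac{91}{36} - \frac{R m}{36}$ ($Q{\left(m,R \right)} = \frac{R m - 91}{-92 - 8 \left(1 - 8\right)} = \frac{-91 + R m}{-92 - -56} = \frac{-91 + R m}{-92 + 56} = \frac{-91 + R m}{-36} = \left(-91 + R m\right) \left(- \frac{1}{36}\right) = \frac{91}{36} - \frac{R m}{36}$)
$Q{\left(-3 + 0 \left(-1\right),187 \right)} + 137 = \left(\frac{91}{36} - \frac{187 \left(-3 + 0 \left(-1\right)\right)}{36}\right) + 137 = \left(\frac{91}{36} - \frac{187 \left(-3 + 0\right)}{36}\right) + 137 = \left(\frac{91}{36} - \frac{187}{36} \left(-3\right)\right) + 137 = \left(\frac{91}{36} + \frac{187}{12}\right) + 137 = \frac{163}{9} + 137 = \frac{1396}{9}$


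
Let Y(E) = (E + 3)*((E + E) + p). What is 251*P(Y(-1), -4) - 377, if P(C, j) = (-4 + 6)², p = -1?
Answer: 627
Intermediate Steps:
Y(E) = (-1 + 2*E)*(3 + E) (Y(E) = (E + 3)*((E + E) - 1) = (3 + E)*(2*E - 1) = (3 + E)*(-1 + 2*E) = (-1 + 2*E)*(3 + E))
P(C, j) = 4 (P(C, j) = 2² = 4)
251*P(Y(-1), -4) - 377 = 251*4 - 377 = 1004 - 377 = 627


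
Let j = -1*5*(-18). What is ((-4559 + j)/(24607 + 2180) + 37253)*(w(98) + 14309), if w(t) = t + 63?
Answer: 14439492059740/26787 ≈ 5.3905e+8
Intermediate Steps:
w(t) = 63 + t
j = 90 (j = -5*(-18) = 90)
((-4559 + j)/(24607 + 2180) + 37253)*(w(98) + 14309) = ((-4559 + 90)/(24607 + 2180) + 37253)*((63 + 98) + 14309) = (-4469/26787 + 37253)*(161 + 14309) = (-4469*1/26787 + 37253)*14470 = (-4469/26787 + 37253)*14470 = (997891642/26787)*14470 = 14439492059740/26787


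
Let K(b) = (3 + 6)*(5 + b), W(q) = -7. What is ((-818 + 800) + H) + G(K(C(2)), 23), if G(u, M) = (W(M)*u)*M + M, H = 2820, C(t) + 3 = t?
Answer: -2971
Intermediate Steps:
C(t) = -3 + t
K(b) = 45 + 9*b (K(b) = 9*(5 + b) = 45 + 9*b)
G(u, M) = M - 7*M*u (G(u, M) = (-7*u)*M + M = -7*M*u + M = M - 7*M*u)
((-818 + 800) + H) + G(K(C(2)), 23) = ((-818 + 800) + 2820) + 23*(1 - 7*(45 + 9*(-3 + 2))) = (-18 + 2820) + 23*(1 - 7*(45 + 9*(-1))) = 2802 + 23*(1 - 7*(45 - 9)) = 2802 + 23*(1 - 7*36) = 2802 + 23*(1 - 252) = 2802 + 23*(-251) = 2802 - 5773 = -2971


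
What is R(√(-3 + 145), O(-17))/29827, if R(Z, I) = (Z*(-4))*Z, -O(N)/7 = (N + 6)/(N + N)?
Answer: -568/29827 ≈ -0.019043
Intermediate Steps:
O(N) = -7*(6 + N)/(2*N) (O(N) = -7*(N + 6)/(N + N) = -7*(6 + N)/(2*N))
R(Z, I) = -4*Z² (R(Z, I) = (-4*Z)*Z = -4*Z²)
R(√(-3 + 145), O(-17))/29827 = -4*(√(-3 + 145))²/29827 = -4*(√142)²*(1/29827) = -4*142*(1/29827) = -568*1/29827 = -568/29827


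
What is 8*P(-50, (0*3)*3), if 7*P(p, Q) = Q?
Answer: 0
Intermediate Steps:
P(p, Q) = Q/7
8*P(-50, (0*3)*3) = 8*(((0*3)*3)/7) = 8*((0*3)/7) = 8*((⅐)*0) = 8*0 = 0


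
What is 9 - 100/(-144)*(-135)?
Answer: -339/4 ≈ -84.750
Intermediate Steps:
9 - 100/(-144)*(-135) = 9 - 100*(-1/144)*(-135) = 9 + (25/36)*(-135) = 9 - 375/4 = -339/4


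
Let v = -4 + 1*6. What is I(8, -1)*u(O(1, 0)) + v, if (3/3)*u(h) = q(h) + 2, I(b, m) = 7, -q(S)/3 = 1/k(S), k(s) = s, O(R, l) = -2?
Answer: 53/2 ≈ 26.500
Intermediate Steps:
q(S) = -3/S
v = 2 (v = -4 + 6 = 2)
u(h) = 2 - 3/h (u(h) = -3/h + 2 = 2 - 3/h)
I(8, -1)*u(O(1, 0)) + v = 7*(2 - 3/(-2)) + 2 = 7*(2 - 3*(-½)) + 2 = 7*(2 + 3/2) + 2 = 7*(7/2) + 2 = 49/2 + 2 = 53/2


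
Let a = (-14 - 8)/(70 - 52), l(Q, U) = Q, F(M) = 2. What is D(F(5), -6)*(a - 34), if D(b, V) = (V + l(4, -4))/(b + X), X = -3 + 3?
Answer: 317/9 ≈ 35.222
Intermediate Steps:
X = 0
D(b, V) = (4 + V)/b (D(b, V) = (V + 4)/(b + 0) = (4 + V)/b)
a = -11/9 (a = -22/18 = -22*1/18 = -11/9 ≈ -1.2222)
D(F(5), -6)*(a - 34) = ((4 - 6)/2)*(-11/9 - 34) = ((1/2)*(-2))*(-317/9) = -1*(-317/9) = 317/9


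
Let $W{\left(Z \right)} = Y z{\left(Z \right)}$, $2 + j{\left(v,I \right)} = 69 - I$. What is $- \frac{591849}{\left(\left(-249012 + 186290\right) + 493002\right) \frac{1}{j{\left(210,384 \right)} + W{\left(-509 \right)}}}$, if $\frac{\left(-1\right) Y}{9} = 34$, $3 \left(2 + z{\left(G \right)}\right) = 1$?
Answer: $- \frac{114226857}{430280} \approx -265.47$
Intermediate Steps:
$z{\left(G \right)} = - \frac{5}{3}$ ($z{\left(G \right)} = -2 + \frac{1}{3} \cdot 1 = -2 + \frac{1}{3} = - \frac{5}{3}$)
$Y = -306$ ($Y = \left(-9\right) 34 = -306$)
$j{\left(v,I \right)} = 67 - I$ ($j{\left(v,I \right)} = -2 - \left(-69 + I\right) = 67 - I$)
$W{\left(Z \right)} = 510$ ($W{\left(Z \right)} = \left(-306\right) \left(- \frac{5}{3}\right) = 510$)
$- \frac{591849}{\left(\left(-249012 + 186290\right) + 493002\right) \frac{1}{j{\left(210,384 \right)} + W{\left(-509 \right)}}} = - \frac{591849}{\left(\left(-249012 + 186290\right) + 493002\right) \frac{1}{\left(67 - 384\right) + 510}} = - \frac{591849}{\left(-62722 + 493002\right) \frac{1}{\left(67 - 384\right) + 510}} = - \frac{591849}{430280 \frac{1}{-317 + 510}} = - \frac{591849}{430280 \cdot \frac{1}{193}} = - \frac{591849}{\frac{430280}{193}} = \left(-591849\right) \frac{193}{430280} = - \frac{114226857}{430280}$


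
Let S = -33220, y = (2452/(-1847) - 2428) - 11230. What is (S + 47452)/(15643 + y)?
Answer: 8762168/1221281 ≈ 7.1746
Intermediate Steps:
y = -25228778/1847 (y = (2452*(-1/1847) - 2428) - 11230 = (-2452/1847 - 2428) - 11230 = -4486968/1847 - 11230 = -25228778/1847 ≈ -13659.)
(S + 47452)/(15643 + y) = (-33220 + 47452)/(15643 - 25228778/1847) = 14232/(3663843/1847) = 14232*(1847/3663843) = 8762168/1221281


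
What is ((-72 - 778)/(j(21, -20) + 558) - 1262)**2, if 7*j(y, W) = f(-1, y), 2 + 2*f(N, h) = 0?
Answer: 973797923344/609961 ≈ 1.5965e+6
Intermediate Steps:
f(N, h) = -1 (f(N, h) = -1 + (1/2)*0 = -1 + 0 = -1)
j(y, W) = -1/7 (j(y, W) = (1/7)*(-1) = -1/7)
((-72 - 778)/(j(21, -20) + 558) - 1262)**2 = ((-72 - 778)/(-1/7 + 558) - 1262)**2 = (-850/3905/7 - 1262)**2 = (-850*7/3905 - 1262)**2 = (-1190/781 - 1262)**2 = (-986812/781)**2 = 973797923344/609961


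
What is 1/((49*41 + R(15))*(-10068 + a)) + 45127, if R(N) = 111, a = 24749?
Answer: 1404520112441/31123720 ≈ 45127.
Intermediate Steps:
1/((49*41 + R(15))*(-10068 + a)) + 45127 = 1/((49*41 + 111)*(-10068 + 24749)) + 45127 = 1/((2009 + 111)*14681) + 45127 = 1/(2120*14681) + 45127 = 1/31123720 + 45127 = 1404520112441/31123720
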